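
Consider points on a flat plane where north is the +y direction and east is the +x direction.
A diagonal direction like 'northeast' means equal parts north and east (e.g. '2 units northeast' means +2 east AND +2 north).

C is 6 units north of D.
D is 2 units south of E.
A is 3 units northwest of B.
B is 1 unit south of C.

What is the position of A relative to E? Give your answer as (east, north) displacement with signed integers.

Answer: A is at (east=-3, north=6) relative to E.

Derivation:
Place E at the origin (east=0, north=0).
  D is 2 units south of E: delta (east=+0, north=-2); D at (east=0, north=-2).
  C is 6 units north of D: delta (east=+0, north=+6); C at (east=0, north=4).
  B is 1 unit south of C: delta (east=+0, north=-1); B at (east=0, north=3).
  A is 3 units northwest of B: delta (east=-3, north=+3); A at (east=-3, north=6).
Therefore A relative to E: (east=-3, north=6).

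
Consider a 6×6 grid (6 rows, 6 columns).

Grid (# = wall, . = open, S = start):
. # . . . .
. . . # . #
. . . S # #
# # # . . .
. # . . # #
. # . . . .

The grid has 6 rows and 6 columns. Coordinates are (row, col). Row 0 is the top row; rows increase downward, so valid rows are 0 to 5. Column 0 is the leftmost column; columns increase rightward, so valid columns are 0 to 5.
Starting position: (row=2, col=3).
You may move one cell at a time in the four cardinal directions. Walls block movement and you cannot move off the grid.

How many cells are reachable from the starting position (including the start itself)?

Answer: Reachable cells: 22

Derivation:
BFS flood-fill from (row=2, col=3):
  Distance 0: (row=2, col=3)
  Distance 1: (row=2, col=2), (row=3, col=3)
  Distance 2: (row=1, col=2), (row=2, col=1), (row=3, col=4), (row=4, col=3)
  Distance 3: (row=0, col=2), (row=1, col=1), (row=2, col=0), (row=3, col=5), (row=4, col=2), (row=5, col=3)
  Distance 4: (row=0, col=3), (row=1, col=0), (row=5, col=2), (row=5, col=4)
  Distance 5: (row=0, col=0), (row=0, col=4), (row=5, col=5)
  Distance 6: (row=0, col=5), (row=1, col=4)
Total reachable: 22 (grid has 24 open cells total)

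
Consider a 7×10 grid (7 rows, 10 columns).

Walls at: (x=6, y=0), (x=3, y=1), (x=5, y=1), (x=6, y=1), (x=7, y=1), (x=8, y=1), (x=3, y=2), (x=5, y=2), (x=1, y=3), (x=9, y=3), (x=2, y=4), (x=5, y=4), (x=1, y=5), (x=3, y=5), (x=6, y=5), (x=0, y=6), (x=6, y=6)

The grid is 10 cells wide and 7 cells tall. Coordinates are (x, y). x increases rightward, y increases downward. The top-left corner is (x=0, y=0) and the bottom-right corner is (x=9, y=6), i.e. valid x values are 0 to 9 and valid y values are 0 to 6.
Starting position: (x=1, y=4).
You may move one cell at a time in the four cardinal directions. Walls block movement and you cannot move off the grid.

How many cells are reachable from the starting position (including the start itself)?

BFS flood-fill from (x=1, y=4):
  Distance 0: (x=1, y=4)
  Distance 1: (x=0, y=4)
  Distance 2: (x=0, y=3), (x=0, y=5)
  Distance 3: (x=0, y=2)
  Distance 4: (x=0, y=1), (x=1, y=2)
  Distance 5: (x=0, y=0), (x=1, y=1), (x=2, y=2)
  Distance 6: (x=1, y=0), (x=2, y=1), (x=2, y=3)
  Distance 7: (x=2, y=0), (x=3, y=3)
  Distance 8: (x=3, y=0), (x=4, y=3), (x=3, y=4)
  Distance 9: (x=4, y=0), (x=4, y=2), (x=5, y=3), (x=4, y=4)
  Distance 10: (x=5, y=0), (x=4, y=1), (x=6, y=3), (x=4, y=5)
  Distance 11: (x=6, y=2), (x=7, y=3), (x=6, y=4), (x=5, y=5), (x=4, y=6)
  Distance 12: (x=7, y=2), (x=8, y=3), (x=7, y=4), (x=3, y=6), (x=5, y=6)
  Distance 13: (x=8, y=2), (x=8, y=4), (x=7, y=5), (x=2, y=6)
  Distance 14: (x=9, y=2), (x=9, y=4), (x=2, y=5), (x=8, y=5), (x=1, y=6), (x=7, y=6)
  Distance 15: (x=9, y=1), (x=9, y=5), (x=8, y=6)
  Distance 16: (x=9, y=0), (x=9, y=6)
  Distance 17: (x=8, y=0)
  Distance 18: (x=7, y=0)
Total reachable: 53 (grid has 53 open cells total)

Answer: Reachable cells: 53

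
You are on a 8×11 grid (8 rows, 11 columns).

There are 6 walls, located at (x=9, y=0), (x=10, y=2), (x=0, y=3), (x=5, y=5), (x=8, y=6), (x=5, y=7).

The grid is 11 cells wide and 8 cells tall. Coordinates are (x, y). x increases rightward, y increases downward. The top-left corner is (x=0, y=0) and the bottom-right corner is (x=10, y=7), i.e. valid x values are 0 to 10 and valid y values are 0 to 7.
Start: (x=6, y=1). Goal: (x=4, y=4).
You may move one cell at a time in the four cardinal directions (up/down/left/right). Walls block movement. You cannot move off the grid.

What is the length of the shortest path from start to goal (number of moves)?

Answer: Shortest path length: 5

Derivation:
BFS from (x=6, y=1) until reaching (x=4, y=4):
  Distance 0: (x=6, y=1)
  Distance 1: (x=6, y=0), (x=5, y=1), (x=7, y=1), (x=6, y=2)
  Distance 2: (x=5, y=0), (x=7, y=0), (x=4, y=1), (x=8, y=1), (x=5, y=2), (x=7, y=2), (x=6, y=3)
  Distance 3: (x=4, y=0), (x=8, y=0), (x=3, y=1), (x=9, y=1), (x=4, y=2), (x=8, y=2), (x=5, y=3), (x=7, y=3), (x=6, y=4)
  Distance 4: (x=3, y=0), (x=2, y=1), (x=10, y=1), (x=3, y=2), (x=9, y=2), (x=4, y=3), (x=8, y=3), (x=5, y=4), (x=7, y=4), (x=6, y=5)
  Distance 5: (x=2, y=0), (x=10, y=0), (x=1, y=1), (x=2, y=2), (x=3, y=3), (x=9, y=3), (x=4, y=4), (x=8, y=4), (x=7, y=5), (x=6, y=6)  <- goal reached here
One shortest path (5 moves): (x=6, y=1) -> (x=5, y=1) -> (x=4, y=1) -> (x=4, y=2) -> (x=4, y=3) -> (x=4, y=4)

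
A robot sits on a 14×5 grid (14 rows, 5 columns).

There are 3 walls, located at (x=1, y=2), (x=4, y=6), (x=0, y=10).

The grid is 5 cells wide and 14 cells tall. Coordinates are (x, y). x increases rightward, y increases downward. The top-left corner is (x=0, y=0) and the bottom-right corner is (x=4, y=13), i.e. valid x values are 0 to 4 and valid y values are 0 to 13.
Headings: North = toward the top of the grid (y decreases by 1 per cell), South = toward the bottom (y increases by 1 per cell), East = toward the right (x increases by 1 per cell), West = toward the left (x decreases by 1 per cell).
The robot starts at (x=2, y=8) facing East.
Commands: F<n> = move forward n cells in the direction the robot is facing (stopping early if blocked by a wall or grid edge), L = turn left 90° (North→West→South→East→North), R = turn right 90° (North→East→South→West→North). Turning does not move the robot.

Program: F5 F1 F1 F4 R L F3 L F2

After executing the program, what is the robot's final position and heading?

Start: (x=2, y=8), facing East
  F5: move forward 2/5 (blocked), now at (x=4, y=8)
  F1: move forward 0/1 (blocked), now at (x=4, y=8)
  F1: move forward 0/1 (blocked), now at (x=4, y=8)
  F4: move forward 0/4 (blocked), now at (x=4, y=8)
  R: turn right, now facing South
  L: turn left, now facing East
  F3: move forward 0/3 (blocked), now at (x=4, y=8)
  L: turn left, now facing North
  F2: move forward 1/2 (blocked), now at (x=4, y=7)
Final: (x=4, y=7), facing North

Answer: Final position: (x=4, y=7), facing North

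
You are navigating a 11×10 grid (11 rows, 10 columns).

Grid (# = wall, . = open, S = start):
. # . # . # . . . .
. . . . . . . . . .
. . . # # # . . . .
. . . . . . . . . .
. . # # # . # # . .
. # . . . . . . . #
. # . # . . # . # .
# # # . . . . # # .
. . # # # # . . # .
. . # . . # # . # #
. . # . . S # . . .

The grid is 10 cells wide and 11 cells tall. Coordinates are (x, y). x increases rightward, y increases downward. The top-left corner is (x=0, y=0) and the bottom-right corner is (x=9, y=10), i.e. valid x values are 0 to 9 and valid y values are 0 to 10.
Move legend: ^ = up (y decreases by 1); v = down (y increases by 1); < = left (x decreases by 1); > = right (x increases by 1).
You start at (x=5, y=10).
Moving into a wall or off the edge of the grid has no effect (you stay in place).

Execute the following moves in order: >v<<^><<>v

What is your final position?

Start: (x=5, y=10)
  > (right): blocked, stay at (x=5, y=10)
  v (down): blocked, stay at (x=5, y=10)
  < (left): (x=5, y=10) -> (x=4, y=10)
  < (left): (x=4, y=10) -> (x=3, y=10)
  ^ (up): (x=3, y=10) -> (x=3, y=9)
  > (right): (x=3, y=9) -> (x=4, y=9)
  < (left): (x=4, y=9) -> (x=3, y=9)
  < (left): blocked, stay at (x=3, y=9)
  > (right): (x=3, y=9) -> (x=4, y=9)
  v (down): (x=4, y=9) -> (x=4, y=10)
Final: (x=4, y=10)

Answer: Final position: (x=4, y=10)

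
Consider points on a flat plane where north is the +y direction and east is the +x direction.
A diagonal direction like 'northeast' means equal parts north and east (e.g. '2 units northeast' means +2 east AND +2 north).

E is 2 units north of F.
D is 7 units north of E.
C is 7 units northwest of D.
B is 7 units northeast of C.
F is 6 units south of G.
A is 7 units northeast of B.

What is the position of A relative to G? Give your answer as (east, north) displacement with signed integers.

Place G at the origin (east=0, north=0).
  F is 6 units south of G: delta (east=+0, north=-6); F at (east=0, north=-6).
  E is 2 units north of F: delta (east=+0, north=+2); E at (east=0, north=-4).
  D is 7 units north of E: delta (east=+0, north=+7); D at (east=0, north=3).
  C is 7 units northwest of D: delta (east=-7, north=+7); C at (east=-7, north=10).
  B is 7 units northeast of C: delta (east=+7, north=+7); B at (east=0, north=17).
  A is 7 units northeast of B: delta (east=+7, north=+7); A at (east=7, north=24).
Therefore A relative to G: (east=7, north=24).

Answer: A is at (east=7, north=24) relative to G.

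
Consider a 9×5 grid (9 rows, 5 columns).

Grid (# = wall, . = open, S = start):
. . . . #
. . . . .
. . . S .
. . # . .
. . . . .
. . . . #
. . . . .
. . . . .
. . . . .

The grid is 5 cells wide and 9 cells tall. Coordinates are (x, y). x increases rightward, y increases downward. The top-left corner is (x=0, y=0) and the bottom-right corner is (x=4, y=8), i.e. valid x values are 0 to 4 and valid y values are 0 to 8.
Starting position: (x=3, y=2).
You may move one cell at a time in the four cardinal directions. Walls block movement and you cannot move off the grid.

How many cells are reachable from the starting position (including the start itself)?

Answer: Reachable cells: 42

Derivation:
BFS flood-fill from (x=3, y=2):
  Distance 0: (x=3, y=2)
  Distance 1: (x=3, y=1), (x=2, y=2), (x=4, y=2), (x=3, y=3)
  Distance 2: (x=3, y=0), (x=2, y=1), (x=4, y=1), (x=1, y=2), (x=4, y=3), (x=3, y=4)
  Distance 3: (x=2, y=0), (x=1, y=1), (x=0, y=2), (x=1, y=3), (x=2, y=4), (x=4, y=4), (x=3, y=5)
  Distance 4: (x=1, y=0), (x=0, y=1), (x=0, y=3), (x=1, y=4), (x=2, y=5), (x=3, y=6)
  Distance 5: (x=0, y=0), (x=0, y=4), (x=1, y=5), (x=2, y=6), (x=4, y=6), (x=3, y=7)
  Distance 6: (x=0, y=5), (x=1, y=6), (x=2, y=7), (x=4, y=7), (x=3, y=8)
  Distance 7: (x=0, y=6), (x=1, y=7), (x=2, y=8), (x=4, y=8)
  Distance 8: (x=0, y=7), (x=1, y=8)
  Distance 9: (x=0, y=8)
Total reachable: 42 (grid has 42 open cells total)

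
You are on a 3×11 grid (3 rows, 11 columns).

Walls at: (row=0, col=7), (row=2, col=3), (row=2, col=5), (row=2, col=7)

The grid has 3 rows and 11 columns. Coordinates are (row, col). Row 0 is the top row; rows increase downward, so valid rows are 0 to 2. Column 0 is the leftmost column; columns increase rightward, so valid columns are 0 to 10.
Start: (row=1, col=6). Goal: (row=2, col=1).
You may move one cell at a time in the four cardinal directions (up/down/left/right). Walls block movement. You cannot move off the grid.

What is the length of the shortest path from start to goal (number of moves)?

Answer: Shortest path length: 6

Derivation:
BFS from (row=1, col=6) until reaching (row=2, col=1):
  Distance 0: (row=1, col=6)
  Distance 1: (row=0, col=6), (row=1, col=5), (row=1, col=7), (row=2, col=6)
  Distance 2: (row=0, col=5), (row=1, col=4), (row=1, col=8)
  Distance 3: (row=0, col=4), (row=0, col=8), (row=1, col=3), (row=1, col=9), (row=2, col=4), (row=2, col=8)
  Distance 4: (row=0, col=3), (row=0, col=9), (row=1, col=2), (row=1, col=10), (row=2, col=9)
  Distance 5: (row=0, col=2), (row=0, col=10), (row=1, col=1), (row=2, col=2), (row=2, col=10)
  Distance 6: (row=0, col=1), (row=1, col=0), (row=2, col=1)  <- goal reached here
One shortest path (6 moves): (row=1, col=6) -> (row=1, col=5) -> (row=1, col=4) -> (row=1, col=3) -> (row=1, col=2) -> (row=1, col=1) -> (row=2, col=1)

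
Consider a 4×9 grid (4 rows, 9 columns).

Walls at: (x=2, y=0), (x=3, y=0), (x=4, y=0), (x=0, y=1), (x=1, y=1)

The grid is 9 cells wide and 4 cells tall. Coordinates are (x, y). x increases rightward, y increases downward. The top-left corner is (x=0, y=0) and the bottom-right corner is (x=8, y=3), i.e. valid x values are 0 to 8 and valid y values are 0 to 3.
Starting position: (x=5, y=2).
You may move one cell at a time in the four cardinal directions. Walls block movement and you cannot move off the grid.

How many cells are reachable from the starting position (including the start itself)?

Answer: Reachable cells: 29

Derivation:
BFS flood-fill from (x=5, y=2):
  Distance 0: (x=5, y=2)
  Distance 1: (x=5, y=1), (x=4, y=2), (x=6, y=2), (x=5, y=3)
  Distance 2: (x=5, y=0), (x=4, y=1), (x=6, y=1), (x=3, y=2), (x=7, y=2), (x=4, y=3), (x=6, y=3)
  Distance 3: (x=6, y=0), (x=3, y=1), (x=7, y=1), (x=2, y=2), (x=8, y=2), (x=3, y=3), (x=7, y=3)
  Distance 4: (x=7, y=0), (x=2, y=1), (x=8, y=1), (x=1, y=2), (x=2, y=3), (x=8, y=3)
  Distance 5: (x=8, y=0), (x=0, y=2), (x=1, y=3)
  Distance 6: (x=0, y=3)
Total reachable: 29 (grid has 31 open cells total)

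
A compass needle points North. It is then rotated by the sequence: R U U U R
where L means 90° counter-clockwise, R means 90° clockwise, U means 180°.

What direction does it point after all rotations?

Start: North
  R (right (90° clockwise)) -> East
  U (U-turn (180°)) -> West
  U (U-turn (180°)) -> East
  U (U-turn (180°)) -> West
  R (right (90° clockwise)) -> North
Final: North

Answer: Final heading: North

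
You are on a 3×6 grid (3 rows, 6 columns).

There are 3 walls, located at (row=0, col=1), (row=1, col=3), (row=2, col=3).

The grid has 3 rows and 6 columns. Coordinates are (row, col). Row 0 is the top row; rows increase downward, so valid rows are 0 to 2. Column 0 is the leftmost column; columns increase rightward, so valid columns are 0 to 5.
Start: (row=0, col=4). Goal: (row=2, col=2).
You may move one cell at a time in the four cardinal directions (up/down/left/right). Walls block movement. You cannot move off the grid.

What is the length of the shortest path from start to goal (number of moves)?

Answer: Shortest path length: 4

Derivation:
BFS from (row=0, col=4) until reaching (row=2, col=2):
  Distance 0: (row=0, col=4)
  Distance 1: (row=0, col=3), (row=0, col=5), (row=1, col=4)
  Distance 2: (row=0, col=2), (row=1, col=5), (row=2, col=4)
  Distance 3: (row=1, col=2), (row=2, col=5)
  Distance 4: (row=1, col=1), (row=2, col=2)  <- goal reached here
One shortest path (4 moves): (row=0, col=4) -> (row=0, col=3) -> (row=0, col=2) -> (row=1, col=2) -> (row=2, col=2)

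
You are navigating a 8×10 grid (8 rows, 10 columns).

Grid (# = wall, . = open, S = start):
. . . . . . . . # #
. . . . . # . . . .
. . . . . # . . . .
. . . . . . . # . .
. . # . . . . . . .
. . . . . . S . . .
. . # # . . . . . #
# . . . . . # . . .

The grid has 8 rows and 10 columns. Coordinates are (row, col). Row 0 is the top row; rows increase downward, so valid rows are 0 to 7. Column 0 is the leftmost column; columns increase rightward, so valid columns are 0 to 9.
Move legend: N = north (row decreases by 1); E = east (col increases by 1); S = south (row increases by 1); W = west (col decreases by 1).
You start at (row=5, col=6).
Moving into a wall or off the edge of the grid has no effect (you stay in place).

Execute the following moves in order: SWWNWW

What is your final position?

Start: (row=5, col=6)
  S (south): (row=5, col=6) -> (row=6, col=6)
  W (west): (row=6, col=6) -> (row=6, col=5)
  W (west): (row=6, col=5) -> (row=6, col=4)
  N (north): (row=6, col=4) -> (row=5, col=4)
  W (west): (row=5, col=4) -> (row=5, col=3)
  W (west): (row=5, col=3) -> (row=5, col=2)
Final: (row=5, col=2)

Answer: Final position: (row=5, col=2)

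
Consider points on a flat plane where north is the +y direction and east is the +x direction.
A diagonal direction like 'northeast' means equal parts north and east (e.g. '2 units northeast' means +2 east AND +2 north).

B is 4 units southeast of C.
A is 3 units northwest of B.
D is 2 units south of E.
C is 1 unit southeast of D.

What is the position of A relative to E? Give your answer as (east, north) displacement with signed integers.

Answer: A is at (east=2, north=-4) relative to E.

Derivation:
Place E at the origin (east=0, north=0).
  D is 2 units south of E: delta (east=+0, north=-2); D at (east=0, north=-2).
  C is 1 unit southeast of D: delta (east=+1, north=-1); C at (east=1, north=-3).
  B is 4 units southeast of C: delta (east=+4, north=-4); B at (east=5, north=-7).
  A is 3 units northwest of B: delta (east=-3, north=+3); A at (east=2, north=-4).
Therefore A relative to E: (east=2, north=-4).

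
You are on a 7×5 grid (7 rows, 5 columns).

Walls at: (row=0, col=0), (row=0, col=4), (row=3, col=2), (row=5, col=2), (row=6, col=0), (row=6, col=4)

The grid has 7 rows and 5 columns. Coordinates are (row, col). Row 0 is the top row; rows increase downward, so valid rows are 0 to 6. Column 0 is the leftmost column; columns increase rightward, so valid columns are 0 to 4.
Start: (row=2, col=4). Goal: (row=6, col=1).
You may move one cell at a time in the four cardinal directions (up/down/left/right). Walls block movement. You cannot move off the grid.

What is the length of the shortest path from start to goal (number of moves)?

BFS from (row=2, col=4) until reaching (row=6, col=1):
  Distance 0: (row=2, col=4)
  Distance 1: (row=1, col=4), (row=2, col=3), (row=3, col=4)
  Distance 2: (row=1, col=3), (row=2, col=2), (row=3, col=3), (row=4, col=4)
  Distance 3: (row=0, col=3), (row=1, col=2), (row=2, col=1), (row=4, col=3), (row=5, col=4)
  Distance 4: (row=0, col=2), (row=1, col=1), (row=2, col=0), (row=3, col=1), (row=4, col=2), (row=5, col=3)
  Distance 5: (row=0, col=1), (row=1, col=0), (row=3, col=0), (row=4, col=1), (row=6, col=3)
  Distance 6: (row=4, col=0), (row=5, col=1), (row=6, col=2)
  Distance 7: (row=5, col=0), (row=6, col=1)  <- goal reached here
One shortest path (7 moves): (row=2, col=4) -> (row=2, col=3) -> (row=2, col=2) -> (row=2, col=1) -> (row=3, col=1) -> (row=4, col=1) -> (row=5, col=1) -> (row=6, col=1)

Answer: Shortest path length: 7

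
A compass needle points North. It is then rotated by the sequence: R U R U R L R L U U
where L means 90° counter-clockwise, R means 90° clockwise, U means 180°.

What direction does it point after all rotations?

Answer: Final heading: South

Derivation:
Start: North
  R (right (90° clockwise)) -> East
  U (U-turn (180°)) -> West
  R (right (90° clockwise)) -> North
  U (U-turn (180°)) -> South
  R (right (90° clockwise)) -> West
  L (left (90° counter-clockwise)) -> South
  R (right (90° clockwise)) -> West
  L (left (90° counter-clockwise)) -> South
  U (U-turn (180°)) -> North
  U (U-turn (180°)) -> South
Final: South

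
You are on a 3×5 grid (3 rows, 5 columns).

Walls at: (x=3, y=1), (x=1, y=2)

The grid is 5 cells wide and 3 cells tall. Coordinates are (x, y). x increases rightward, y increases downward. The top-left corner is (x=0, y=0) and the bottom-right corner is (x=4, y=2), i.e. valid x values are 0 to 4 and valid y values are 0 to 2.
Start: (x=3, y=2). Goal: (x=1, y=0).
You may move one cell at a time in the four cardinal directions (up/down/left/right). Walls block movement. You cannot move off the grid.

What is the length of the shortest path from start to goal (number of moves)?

BFS from (x=3, y=2) until reaching (x=1, y=0):
  Distance 0: (x=3, y=2)
  Distance 1: (x=2, y=2), (x=4, y=2)
  Distance 2: (x=2, y=1), (x=4, y=1)
  Distance 3: (x=2, y=0), (x=4, y=0), (x=1, y=1)
  Distance 4: (x=1, y=0), (x=3, y=0), (x=0, y=1)  <- goal reached here
One shortest path (4 moves): (x=3, y=2) -> (x=2, y=2) -> (x=2, y=1) -> (x=1, y=1) -> (x=1, y=0)

Answer: Shortest path length: 4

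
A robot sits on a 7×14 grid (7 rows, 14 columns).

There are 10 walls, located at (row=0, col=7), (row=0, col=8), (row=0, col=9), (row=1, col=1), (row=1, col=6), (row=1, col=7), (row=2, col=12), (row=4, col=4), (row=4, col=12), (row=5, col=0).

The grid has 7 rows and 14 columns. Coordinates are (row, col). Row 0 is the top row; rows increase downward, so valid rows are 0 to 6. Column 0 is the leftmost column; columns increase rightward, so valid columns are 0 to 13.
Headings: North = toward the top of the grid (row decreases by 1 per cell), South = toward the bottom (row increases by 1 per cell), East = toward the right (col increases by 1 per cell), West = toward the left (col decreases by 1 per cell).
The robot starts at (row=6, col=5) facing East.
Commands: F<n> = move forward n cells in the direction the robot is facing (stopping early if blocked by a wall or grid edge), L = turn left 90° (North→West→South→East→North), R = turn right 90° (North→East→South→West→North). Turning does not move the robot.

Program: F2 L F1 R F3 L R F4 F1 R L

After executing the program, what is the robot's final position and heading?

Answer: Final position: (row=5, col=13), facing East

Derivation:
Start: (row=6, col=5), facing East
  F2: move forward 2, now at (row=6, col=7)
  L: turn left, now facing North
  F1: move forward 1, now at (row=5, col=7)
  R: turn right, now facing East
  F3: move forward 3, now at (row=5, col=10)
  L: turn left, now facing North
  R: turn right, now facing East
  F4: move forward 3/4 (blocked), now at (row=5, col=13)
  F1: move forward 0/1 (blocked), now at (row=5, col=13)
  R: turn right, now facing South
  L: turn left, now facing East
Final: (row=5, col=13), facing East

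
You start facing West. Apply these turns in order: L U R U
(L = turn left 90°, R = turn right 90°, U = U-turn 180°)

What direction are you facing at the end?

Answer: Final heading: West

Derivation:
Start: West
  L (left (90° counter-clockwise)) -> South
  U (U-turn (180°)) -> North
  R (right (90° clockwise)) -> East
  U (U-turn (180°)) -> West
Final: West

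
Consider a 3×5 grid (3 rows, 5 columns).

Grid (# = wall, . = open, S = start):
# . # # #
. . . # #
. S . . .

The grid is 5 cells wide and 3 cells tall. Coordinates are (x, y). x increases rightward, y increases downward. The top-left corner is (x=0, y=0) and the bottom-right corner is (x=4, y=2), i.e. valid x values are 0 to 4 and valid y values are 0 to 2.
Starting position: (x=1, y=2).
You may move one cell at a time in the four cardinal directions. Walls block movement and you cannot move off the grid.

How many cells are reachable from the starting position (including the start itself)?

BFS flood-fill from (x=1, y=2):
  Distance 0: (x=1, y=2)
  Distance 1: (x=1, y=1), (x=0, y=2), (x=2, y=2)
  Distance 2: (x=1, y=0), (x=0, y=1), (x=2, y=1), (x=3, y=2)
  Distance 3: (x=4, y=2)
Total reachable: 9 (grid has 9 open cells total)

Answer: Reachable cells: 9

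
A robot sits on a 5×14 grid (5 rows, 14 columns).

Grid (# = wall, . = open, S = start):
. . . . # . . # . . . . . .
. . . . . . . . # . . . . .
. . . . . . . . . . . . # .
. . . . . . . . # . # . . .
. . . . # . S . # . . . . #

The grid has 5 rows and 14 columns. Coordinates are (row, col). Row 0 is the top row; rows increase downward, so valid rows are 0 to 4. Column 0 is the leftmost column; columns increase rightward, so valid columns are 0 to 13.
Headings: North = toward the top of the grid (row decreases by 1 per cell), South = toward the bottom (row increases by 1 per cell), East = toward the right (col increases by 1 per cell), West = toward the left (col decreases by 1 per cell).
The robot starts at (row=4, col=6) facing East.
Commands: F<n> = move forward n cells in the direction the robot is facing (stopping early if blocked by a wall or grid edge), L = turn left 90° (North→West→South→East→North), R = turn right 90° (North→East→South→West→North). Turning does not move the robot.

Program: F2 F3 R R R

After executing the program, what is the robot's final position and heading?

Start: (row=4, col=6), facing East
  F2: move forward 1/2 (blocked), now at (row=4, col=7)
  F3: move forward 0/3 (blocked), now at (row=4, col=7)
  R: turn right, now facing South
  R: turn right, now facing West
  R: turn right, now facing North
Final: (row=4, col=7), facing North

Answer: Final position: (row=4, col=7), facing North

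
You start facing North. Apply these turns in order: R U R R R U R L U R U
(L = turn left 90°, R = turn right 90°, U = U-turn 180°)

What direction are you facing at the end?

Answer: Final heading: East

Derivation:
Start: North
  R (right (90° clockwise)) -> East
  U (U-turn (180°)) -> West
  R (right (90° clockwise)) -> North
  R (right (90° clockwise)) -> East
  R (right (90° clockwise)) -> South
  U (U-turn (180°)) -> North
  R (right (90° clockwise)) -> East
  L (left (90° counter-clockwise)) -> North
  U (U-turn (180°)) -> South
  R (right (90° clockwise)) -> West
  U (U-turn (180°)) -> East
Final: East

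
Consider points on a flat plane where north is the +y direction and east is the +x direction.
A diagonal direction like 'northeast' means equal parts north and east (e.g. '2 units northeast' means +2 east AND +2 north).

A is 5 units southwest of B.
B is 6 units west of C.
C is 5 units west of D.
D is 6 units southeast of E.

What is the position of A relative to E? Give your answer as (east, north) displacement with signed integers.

Answer: A is at (east=-10, north=-11) relative to E.

Derivation:
Place E at the origin (east=0, north=0).
  D is 6 units southeast of E: delta (east=+6, north=-6); D at (east=6, north=-6).
  C is 5 units west of D: delta (east=-5, north=+0); C at (east=1, north=-6).
  B is 6 units west of C: delta (east=-6, north=+0); B at (east=-5, north=-6).
  A is 5 units southwest of B: delta (east=-5, north=-5); A at (east=-10, north=-11).
Therefore A relative to E: (east=-10, north=-11).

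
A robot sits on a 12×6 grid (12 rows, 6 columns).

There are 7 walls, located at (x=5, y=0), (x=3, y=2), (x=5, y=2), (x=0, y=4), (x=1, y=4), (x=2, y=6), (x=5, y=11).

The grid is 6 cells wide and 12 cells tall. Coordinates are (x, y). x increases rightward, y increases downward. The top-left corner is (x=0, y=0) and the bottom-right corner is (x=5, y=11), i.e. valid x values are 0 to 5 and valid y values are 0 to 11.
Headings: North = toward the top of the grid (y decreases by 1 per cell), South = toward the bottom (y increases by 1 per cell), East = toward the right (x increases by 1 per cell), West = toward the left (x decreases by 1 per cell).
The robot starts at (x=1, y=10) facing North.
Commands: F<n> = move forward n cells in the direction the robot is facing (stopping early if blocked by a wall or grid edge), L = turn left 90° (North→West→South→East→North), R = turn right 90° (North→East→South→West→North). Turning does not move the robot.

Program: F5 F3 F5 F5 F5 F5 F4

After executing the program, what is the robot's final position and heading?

Answer: Final position: (x=1, y=5), facing North

Derivation:
Start: (x=1, y=10), facing North
  F5: move forward 5, now at (x=1, y=5)
  F3: move forward 0/3 (blocked), now at (x=1, y=5)
  [×4]F5: move forward 0/5 (blocked), now at (x=1, y=5)
  F4: move forward 0/4 (blocked), now at (x=1, y=5)
Final: (x=1, y=5), facing North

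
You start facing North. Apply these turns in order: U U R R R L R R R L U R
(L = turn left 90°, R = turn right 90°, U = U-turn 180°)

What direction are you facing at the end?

Start: North
  U (U-turn (180°)) -> South
  U (U-turn (180°)) -> North
  R (right (90° clockwise)) -> East
  R (right (90° clockwise)) -> South
  R (right (90° clockwise)) -> West
  L (left (90° counter-clockwise)) -> South
  R (right (90° clockwise)) -> West
  R (right (90° clockwise)) -> North
  R (right (90° clockwise)) -> East
  L (left (90° counter-clockwise)) -> North
  U (U-turn (180°)) -> South
  R (right (90° clockwise)) -> West
Final: West

Answer: Final heading: West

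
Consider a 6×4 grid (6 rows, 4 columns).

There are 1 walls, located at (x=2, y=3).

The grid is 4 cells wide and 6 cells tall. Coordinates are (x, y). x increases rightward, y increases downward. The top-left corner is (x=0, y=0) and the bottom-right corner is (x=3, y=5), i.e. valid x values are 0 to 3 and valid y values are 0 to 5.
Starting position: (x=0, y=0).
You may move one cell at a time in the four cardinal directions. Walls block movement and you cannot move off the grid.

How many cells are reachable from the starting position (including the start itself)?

Answer: Reachable cells: 23

Derivation:
BFS flood-fill from (x=0, y=0):
  Distance 0: (x=0, y=0)
  Distance 1: (x=1, y=0), (x=0, y=1)
  Distance 2: (x=2, y=0), (x=1, y=1), (x=0, y=2)
  Distance 3: (x=3, y=0), (x=2, y=1), (x=1, y=2), (x=0, y=3)
  Distance 4: (x=3, y=1), (x=2, y=2), (x=1, y=3), (x=0, y=4)
  Distance 5: (x=3, y=2), (x=1, y=4), (x=0, y=5)
  Distance 6: (x=3, y=3), (x=2, y=4), (x=1, y=5)
  Distance 7: (x=3, y=4), (x=2, y=5)
  Distance 8: (x=3, y=5)
Total reachable: 23 (grid has 23 open cells total)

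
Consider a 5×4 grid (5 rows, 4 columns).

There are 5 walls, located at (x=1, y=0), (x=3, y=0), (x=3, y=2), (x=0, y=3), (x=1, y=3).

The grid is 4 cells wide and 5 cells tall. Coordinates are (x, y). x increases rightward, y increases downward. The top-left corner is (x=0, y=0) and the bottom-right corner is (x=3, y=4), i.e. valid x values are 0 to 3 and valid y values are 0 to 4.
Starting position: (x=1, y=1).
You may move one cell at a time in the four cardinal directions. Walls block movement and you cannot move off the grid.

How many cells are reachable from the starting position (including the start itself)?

BFS flood-fill from (x=1, y=1):
  Distance 0: (x=1, y=1)
  Distance 1: (x=0, y=1), (x=2, y=1), (x=1, y=2)
  Distance 2: (x=0, y=0), (x=2, y=0), (x=3, y=1), (x=0, y=2), (x=2, y=2)
  Distance 3: (x=2, y=3)
  Distance 4: (x=3, y=3), (x=2, y=4)
  Distance 5: (x=1, y=4), (x=3, y=4)
  Distance 6: (x=0, y=4)
Total reachable: 15 (grid has 15 open cells total)

Answer: Reachable cells: 15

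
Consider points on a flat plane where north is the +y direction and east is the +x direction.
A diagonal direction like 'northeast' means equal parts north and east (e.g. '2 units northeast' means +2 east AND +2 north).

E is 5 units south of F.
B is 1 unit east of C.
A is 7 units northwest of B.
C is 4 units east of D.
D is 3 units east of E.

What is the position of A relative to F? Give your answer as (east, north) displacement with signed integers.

Answer: A is at (east=1, north=2) relative to F.

Derivation:
Place F at the origin (east=0, north=0).
  E is 5 units south of F: delta (east=+0, north=-5); E at (east=0, north=-5).
  D is 3 units east of E: delta (east=+3, north=+0); D at (east=3, north=-5).
  C is 4 units east of D: delta (east=+4, north=+0); C at (east=7, north=-5).
  B is 1 unit east of C: delta (east=+1, north=+0); B at (east=8, north=-5).
  A is 7 units northwest of B: delta (east=-7, north=+7); A at (east=1, north=2).
Therefore A relative to F: (east=1, north=2).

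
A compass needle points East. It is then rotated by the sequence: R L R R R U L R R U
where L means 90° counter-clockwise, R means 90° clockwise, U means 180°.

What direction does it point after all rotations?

Start: East
  R (right (90° clockwise)) -> South
  L (left (90° counter-clockwise)) -> East
  R (right (90° clockwise)) -> South
  R (right (90° clockwise)) -> West
  R (right (90° clockwise)) -> North
  U (U-turn (180°)) -> South
  L (left (90° counter-clockwise)) -> East
  R (right (90° clockwise)) -> South
  R (right (90° clockwise)) -> West
  U (U-turn (180°)) -> East
Final: East

Answer: Final heading: East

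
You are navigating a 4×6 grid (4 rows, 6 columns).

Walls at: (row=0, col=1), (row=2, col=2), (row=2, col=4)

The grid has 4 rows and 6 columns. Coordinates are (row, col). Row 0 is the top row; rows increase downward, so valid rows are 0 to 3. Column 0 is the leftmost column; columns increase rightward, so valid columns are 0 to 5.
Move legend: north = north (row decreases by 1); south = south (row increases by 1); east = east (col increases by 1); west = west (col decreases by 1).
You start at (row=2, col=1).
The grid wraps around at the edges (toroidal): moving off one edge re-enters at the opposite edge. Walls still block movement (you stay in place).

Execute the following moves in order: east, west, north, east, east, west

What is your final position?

Start: (row=2, col=1)
  east (east): blocked, stay at (row=2, col=1)
  west (west): (row=2, col=1) -> (row=2, col=0)
  north (north): (row=2, col=0) -> (row=1, col=0)
  east (east): (row=1, col=0) -> (row=1, col=1)
  east (east): (row=1, col=1) -> (row=1, col=2)
  west (west): (row=1, col=2) -> (row=1, col=1)
Final: (row=1, col=1)

Answer: Final position: (row=1, col=1)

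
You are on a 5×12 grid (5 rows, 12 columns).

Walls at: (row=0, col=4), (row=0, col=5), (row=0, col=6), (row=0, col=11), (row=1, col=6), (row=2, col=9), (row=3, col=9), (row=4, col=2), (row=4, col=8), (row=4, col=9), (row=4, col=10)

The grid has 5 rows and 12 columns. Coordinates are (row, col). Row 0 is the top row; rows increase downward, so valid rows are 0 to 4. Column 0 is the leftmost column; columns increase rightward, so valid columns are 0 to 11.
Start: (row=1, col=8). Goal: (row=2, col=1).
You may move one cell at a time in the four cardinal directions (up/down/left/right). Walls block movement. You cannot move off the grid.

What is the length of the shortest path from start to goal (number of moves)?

BFS from (row=1, col=8) until reaching (row=2, col=1):
  Distance 0: (row=1, col=8)
  Distance 1: (row=0, col=8), (row=1, col=7), (row=1, col=9), (row=2, col=8)
  Distance 2: (row=0, col=7), (row=0, col=9), (row=1, col=10), (row=2, col=7), (row=3, col=8)
  Distance 3: (row=0, col=10), (row=1, col=11), (row=2, col=6), (row=2, col=10), (row=3, col=7)
  Distance 4: (row=2, col=5), (row=2, col=11), (row=3, col=6), (row=3, col=10), (row=4, col=7)
  Distance 5: (row=1, col=5), (row=2, col=4), (row=3, col=5), (row=3, col=11), (row=4, col=6)
  Distance 6: (row=1, col=4), (row=2, col=3), (row=3, col=4), (row=4, col=5), (row=4, col=11)
  Distance 7: (row=1, col=3), (row=2, col=2), (row=3, col=3), (row=4, col=4)
  Distance 8: (row=0, col=3), (row=1, col=2), (row=2, col=1), (row=3, col=2), (row=4, col=3)  <- goal reached here
One shortest path (8 moves): (row=1, col=8) -> (row=1, col=7) -> (row=2, col=7) -> (row=2, col=6) -> (row=2, col=5) -> (row=2, col=4) -> (row=2, col=3) -> (row=2, col=2) -> (row=2, col=1)

Answer: Shortest path length: 8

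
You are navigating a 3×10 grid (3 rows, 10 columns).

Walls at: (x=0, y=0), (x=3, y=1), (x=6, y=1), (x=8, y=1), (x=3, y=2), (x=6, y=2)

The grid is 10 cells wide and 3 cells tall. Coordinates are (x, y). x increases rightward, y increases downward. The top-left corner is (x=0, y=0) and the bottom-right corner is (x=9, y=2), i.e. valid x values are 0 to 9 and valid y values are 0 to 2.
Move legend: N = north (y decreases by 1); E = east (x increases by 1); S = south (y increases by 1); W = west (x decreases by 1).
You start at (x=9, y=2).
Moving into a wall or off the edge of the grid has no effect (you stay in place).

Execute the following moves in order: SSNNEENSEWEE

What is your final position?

Answer: Final position: (x=9, y=1)

Derivation:
Start: (x=9, y=2)
  S (south): blocked, stay at (x=9, y=2)
  S (south): blocked, stay at (x=9, y=2)
  N (north): (x=9, y=2) -> (x=9, y=1)
  N (north): (x=9, y=1) -> (x=9, y=0)
  E (east): blocked, stay at (x=9, y=0)
  E (east): blocked, stay at (x=9, y=0)
  N (north): blocked, stay at (x=9, y=0)
  S (south): (x=9, y=0) -> (x=9, y=1)
  E (east): blocked, stay at (x=9, y=1)
  W (west): blocked, stay at (x=9, y=1)
  E (east): blocked, stay at (x=9, y=1)
  E (east): blocked, stay at (x=9, y=1)
Final: (x=9, y=1)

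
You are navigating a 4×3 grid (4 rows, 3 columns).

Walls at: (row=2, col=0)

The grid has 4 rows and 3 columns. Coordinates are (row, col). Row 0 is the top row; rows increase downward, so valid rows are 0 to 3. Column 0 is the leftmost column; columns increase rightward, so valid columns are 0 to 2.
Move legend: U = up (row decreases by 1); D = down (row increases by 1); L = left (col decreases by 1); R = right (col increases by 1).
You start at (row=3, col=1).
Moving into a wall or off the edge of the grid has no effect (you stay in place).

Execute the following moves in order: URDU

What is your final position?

Answer: Final position: (row=2, col=2)

Derivation:
Start: (row=3, col=1)
  U (up): (row=3, col=1) -> (row=2, col=1)
  R (right): (row=2, col=1) -> (row=2, col=2)
  D (down): (row=2, col=2) -> (row=3, col=2)
  U (up): (row=3, col=2) -> (row=2, col=2)
Final: (row=2, col=2)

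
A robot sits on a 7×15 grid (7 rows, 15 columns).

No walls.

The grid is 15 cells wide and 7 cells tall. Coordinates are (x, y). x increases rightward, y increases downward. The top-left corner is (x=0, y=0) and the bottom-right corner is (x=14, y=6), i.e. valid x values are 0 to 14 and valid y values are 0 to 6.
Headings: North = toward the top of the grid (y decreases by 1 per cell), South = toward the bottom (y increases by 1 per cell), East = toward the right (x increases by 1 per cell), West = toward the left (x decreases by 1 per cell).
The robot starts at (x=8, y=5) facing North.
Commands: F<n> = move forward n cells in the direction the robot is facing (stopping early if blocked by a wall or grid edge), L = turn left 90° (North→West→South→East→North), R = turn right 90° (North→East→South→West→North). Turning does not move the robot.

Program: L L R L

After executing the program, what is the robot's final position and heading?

Start: (x=8, y=5), facing North
  L: turn left, now facing West
  L: turn left, now facing South
  R: turn right, now facing West
  L: turn left, now facing South
Final: (x=8, y=5), facing South

Answer: Final position: (x=8, y=5), facing South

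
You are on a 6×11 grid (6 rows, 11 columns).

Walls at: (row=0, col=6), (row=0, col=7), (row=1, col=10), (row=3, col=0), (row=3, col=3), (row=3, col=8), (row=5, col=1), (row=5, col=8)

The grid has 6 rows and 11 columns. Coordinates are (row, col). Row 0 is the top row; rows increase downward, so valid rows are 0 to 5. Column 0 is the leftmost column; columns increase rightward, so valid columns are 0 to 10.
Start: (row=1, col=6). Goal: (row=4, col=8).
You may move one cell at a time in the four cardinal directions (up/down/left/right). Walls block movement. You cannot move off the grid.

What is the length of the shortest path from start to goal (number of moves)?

BFS from (row=1, col=6) until reaching (row=4, col=8):
  Distance 0: (row=1, col=6)
  Distance 1: (row=1, col=5), (row=1, col=7), (row=2, col=6)
  Distance 2: (row=0, col=5), (row=1, col=4), (row=1, col=8), (row=2, col=5), (row=2, col=7), (row=3, col=6)
  Distance 3: (row=0, col=4), (row=0, col=8), (row=1, col=3), (row=1, col=9), (row=2, col=4), (row=2, col=8), (row=3, col=5), (row=3, col=7), (row=4, col=6)
  Distance 4: (row=0, col=3), (row=0, col=9), (row=1, col=2), (row=2, col=3), (row=2, col=9), (row=3, col=4), (row=4, col=5), (row=4, col=7), (row=5, col=6)
  Distance 5: (row=0, col=2), (row=0, col=10), (row=1, col=1), (row=2, col=2), (row=2, col=10), (row=3, col=9), (row=4, col=4), (row=4, col=8), (row=5, col=5), (row=5, col=7)  <- goal reached here
One shortest path (5 moves): (row=1, col=6) -> (row=1, col=7) -> (row=2, col=7) -> (row=3, col=7) -> (row=4, col=7) -> (row=4, col=8)

Answer: Shortest path length: 5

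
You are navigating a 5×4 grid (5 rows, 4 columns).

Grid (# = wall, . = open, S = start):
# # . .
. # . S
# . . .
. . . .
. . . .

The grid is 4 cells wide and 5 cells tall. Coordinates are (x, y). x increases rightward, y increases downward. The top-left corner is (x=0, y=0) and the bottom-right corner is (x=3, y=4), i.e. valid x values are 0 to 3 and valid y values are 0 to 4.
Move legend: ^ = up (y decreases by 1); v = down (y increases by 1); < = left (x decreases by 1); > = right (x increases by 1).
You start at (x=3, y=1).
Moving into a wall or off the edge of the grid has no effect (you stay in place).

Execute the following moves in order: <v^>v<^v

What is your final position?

Answer: Final position: (x=2, y=2)

Derivation:
Start: (x=3, y=1)
  < (left): (x=3, y=1) -> (x=2, y=1)
  v (down): (x=2, y=1) -> (x=2, y=2)
  ^ (up): (x=2, y=2) -> (x=2, y=1)
  > (right): (x=2, y=1) -> (x=3, y=1)
  v (down): (x=3, y=1) -> (x=3, y=2)
  < (left): (x=3, y=2) -> (x=2, y=2)
  ^ (up): (x=2, y=2) -> (x=2, y=1)
  v (down): (x=2, y=1) -> (x=2, y=2)
Final: (x=2, y=2)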